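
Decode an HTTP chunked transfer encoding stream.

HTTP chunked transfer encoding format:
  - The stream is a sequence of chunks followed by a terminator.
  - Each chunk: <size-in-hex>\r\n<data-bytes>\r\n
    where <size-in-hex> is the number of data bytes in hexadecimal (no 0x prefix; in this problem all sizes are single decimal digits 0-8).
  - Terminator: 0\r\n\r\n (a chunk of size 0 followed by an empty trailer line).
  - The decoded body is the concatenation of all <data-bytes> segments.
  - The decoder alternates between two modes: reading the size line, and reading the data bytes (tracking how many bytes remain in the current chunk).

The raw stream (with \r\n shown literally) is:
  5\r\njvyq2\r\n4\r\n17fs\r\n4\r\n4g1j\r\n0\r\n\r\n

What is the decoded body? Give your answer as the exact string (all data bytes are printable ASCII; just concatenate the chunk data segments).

Chunk 1: stream[0..1]='5' size=0x5=5, data at stream[3..8]='jvyq2' -> body[0..5], body so far='jvyq2'
Chunk 2: stream[10..11]='4' size=0x4=4, data at stream[13..17]='17fs' -> body[5..9], body so far='jvyq217fs'
Chunk 3: stream[19..20]='4' size=0x4=4, data at stream[22..26]='4g1j' -> body[9..13], body so far='jvyq217fs4g1j'
Chunk 4: stream[28..29]='0' size=0 (terminator). Final body='jvyq217fs4g1j' (13 bytes)

Answer: jvyq217fs4g1j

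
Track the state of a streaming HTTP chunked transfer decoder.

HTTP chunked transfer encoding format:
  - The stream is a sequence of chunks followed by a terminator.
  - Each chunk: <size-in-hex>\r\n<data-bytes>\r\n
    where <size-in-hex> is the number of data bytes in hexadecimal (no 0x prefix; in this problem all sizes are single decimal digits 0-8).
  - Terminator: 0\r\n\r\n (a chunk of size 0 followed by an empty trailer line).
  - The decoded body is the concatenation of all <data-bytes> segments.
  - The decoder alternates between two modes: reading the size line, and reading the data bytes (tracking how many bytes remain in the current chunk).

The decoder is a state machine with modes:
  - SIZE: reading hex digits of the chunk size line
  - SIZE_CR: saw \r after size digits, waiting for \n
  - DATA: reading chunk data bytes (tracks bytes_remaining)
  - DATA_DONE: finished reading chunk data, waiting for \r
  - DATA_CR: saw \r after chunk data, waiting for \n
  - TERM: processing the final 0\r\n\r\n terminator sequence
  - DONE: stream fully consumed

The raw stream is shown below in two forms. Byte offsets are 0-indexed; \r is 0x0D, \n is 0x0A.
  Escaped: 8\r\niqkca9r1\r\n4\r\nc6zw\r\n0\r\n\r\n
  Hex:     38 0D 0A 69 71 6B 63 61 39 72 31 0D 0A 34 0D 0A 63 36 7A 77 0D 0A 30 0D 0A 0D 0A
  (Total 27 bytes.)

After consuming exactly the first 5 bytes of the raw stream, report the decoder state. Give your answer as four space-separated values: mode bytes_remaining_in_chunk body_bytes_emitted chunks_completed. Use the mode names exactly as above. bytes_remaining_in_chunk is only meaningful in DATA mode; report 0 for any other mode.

Answer: DATA 6 2 0

Derivation:
Byte 0 = '8': mode=SIZE remaining=0 emitted=0 chunks_done=0
Byte 1 = 0x0D: mode=SIZE_CR remaining=0 emitted=0 chunks_done=0
Byte 2 = 0x0A: mode=DATA remaining=8 emitted=0 chunks_done=0
Byte 3 = 'i': mode=DATA remaining=7 emitted=1 chunks_done=0
Byte 4 = 'q': mode=DATA remaining=6 emitted=2 chunks_done=0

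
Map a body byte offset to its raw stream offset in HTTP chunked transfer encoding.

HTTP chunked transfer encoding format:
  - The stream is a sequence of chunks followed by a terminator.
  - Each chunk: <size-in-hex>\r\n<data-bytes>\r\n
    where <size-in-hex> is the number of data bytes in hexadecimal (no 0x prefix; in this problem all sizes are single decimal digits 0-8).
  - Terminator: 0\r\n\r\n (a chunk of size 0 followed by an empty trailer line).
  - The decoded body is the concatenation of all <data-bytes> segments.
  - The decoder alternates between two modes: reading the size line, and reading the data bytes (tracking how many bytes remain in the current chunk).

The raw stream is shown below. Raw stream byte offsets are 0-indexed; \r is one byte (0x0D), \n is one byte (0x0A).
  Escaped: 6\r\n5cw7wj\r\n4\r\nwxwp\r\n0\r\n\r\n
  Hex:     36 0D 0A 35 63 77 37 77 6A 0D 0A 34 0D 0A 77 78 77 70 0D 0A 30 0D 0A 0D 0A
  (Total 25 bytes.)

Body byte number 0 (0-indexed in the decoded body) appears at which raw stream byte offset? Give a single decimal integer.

Chunk 1: stream[0..1]='6' size=0x6=6, data at stream[3..9]='5cw7wj' -> body[0..6], body so far='5cw7wj'
Chunk 2: stream[11..12]='4' size=0x4=4, data at stream[14..18]='wxwp' -> body[6..10], body so far='5cw7wjwxwp'
Chunk 3: stream[20..21]='0' size=0 (terminator). Final body='5cw7wjwxwp' (10 bytes)
Body byte 0 at stream offset 3

Answer: 3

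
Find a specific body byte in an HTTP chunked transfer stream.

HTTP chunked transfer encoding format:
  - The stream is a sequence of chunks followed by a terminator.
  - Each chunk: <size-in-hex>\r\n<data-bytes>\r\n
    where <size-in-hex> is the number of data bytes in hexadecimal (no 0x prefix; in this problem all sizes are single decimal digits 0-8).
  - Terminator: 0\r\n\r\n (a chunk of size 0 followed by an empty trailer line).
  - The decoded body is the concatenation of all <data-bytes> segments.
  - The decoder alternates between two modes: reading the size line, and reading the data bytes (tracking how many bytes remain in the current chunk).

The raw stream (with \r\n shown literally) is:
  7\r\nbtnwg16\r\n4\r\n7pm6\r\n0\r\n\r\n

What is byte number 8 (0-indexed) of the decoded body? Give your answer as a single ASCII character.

Answer: p

Derivation:
Chunk 1: stream[0..1]='7' size=0x7=7, data at stream[3..10]='btnwg16' -> body[0..7], body so far='btnwg16'
Chunk 2: stream[12..13]='4' size=0x4=4, data at stream[15..19]='7pm6' -> body[7..11], body so far='btnwg167pm6'
Chunk 3: stream[21..22]='0' size=0 (terminator). Final body='btnwg167pm6' (11 bytes)
Body byte 8 = 'p'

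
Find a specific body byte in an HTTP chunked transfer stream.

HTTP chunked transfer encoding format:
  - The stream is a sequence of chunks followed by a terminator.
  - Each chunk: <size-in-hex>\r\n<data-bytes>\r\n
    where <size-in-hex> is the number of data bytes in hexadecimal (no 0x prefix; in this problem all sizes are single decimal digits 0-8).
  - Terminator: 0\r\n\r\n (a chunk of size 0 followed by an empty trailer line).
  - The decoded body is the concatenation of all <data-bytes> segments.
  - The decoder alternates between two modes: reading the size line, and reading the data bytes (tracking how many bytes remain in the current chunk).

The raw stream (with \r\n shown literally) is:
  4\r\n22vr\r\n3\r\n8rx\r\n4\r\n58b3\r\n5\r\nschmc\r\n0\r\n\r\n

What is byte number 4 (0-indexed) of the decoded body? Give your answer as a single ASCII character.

Answer: 8

Derivation:
Chunk 1: stream[0..1]='4' size=0x4=4, data at stream[3..7]='22vr' -> body[0..4], body so far='22vr'
Chunk 2: stream[9..10]='3' size=0x3=3, data at stream[12..15]='8rx' -> body[4..7], body so far='22vr8rx'
Chunk 3: stream[17..18]='4' size=0x4=4, data at stream[20..24]='58b3' -> body[7..11], body so far='22vr8rx58b3'
Chunk 4: stream[26..27]='5' size=0x5=5, data at stream[29..34]='schmc' -> body[11..16], body so far='22vr8rx58b3schmc'
Chunk 5: stream[36..37]='0' size=0 (terminator). Final body='22vr8rx58b3schmc' (16 bytes)
Body byte 4 = '8'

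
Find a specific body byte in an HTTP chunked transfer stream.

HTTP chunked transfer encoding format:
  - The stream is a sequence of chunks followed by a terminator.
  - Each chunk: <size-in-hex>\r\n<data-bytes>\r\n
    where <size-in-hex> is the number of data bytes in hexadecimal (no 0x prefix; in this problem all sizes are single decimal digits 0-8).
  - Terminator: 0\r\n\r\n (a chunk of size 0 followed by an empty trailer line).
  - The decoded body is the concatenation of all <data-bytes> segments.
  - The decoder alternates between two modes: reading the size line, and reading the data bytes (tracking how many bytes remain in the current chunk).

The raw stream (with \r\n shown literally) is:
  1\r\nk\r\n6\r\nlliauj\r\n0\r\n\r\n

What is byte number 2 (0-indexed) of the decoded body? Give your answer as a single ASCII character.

Chunk 1: stream[0..1]='1' size=0x1=1, data at stream[3..4]='k' -> body[0..1], body so far='k'
Chunk 2: stream[6..7]='6' size=0x6=6, data at stream[9..15]='lliauj' -> body[1..7], body so far='klliauj'
Chunk 3: stream[17..18]='0' size=0 (terminator). Final body='klliauj' (7 bytes)
Body byte 2 = 'l'

Answer: l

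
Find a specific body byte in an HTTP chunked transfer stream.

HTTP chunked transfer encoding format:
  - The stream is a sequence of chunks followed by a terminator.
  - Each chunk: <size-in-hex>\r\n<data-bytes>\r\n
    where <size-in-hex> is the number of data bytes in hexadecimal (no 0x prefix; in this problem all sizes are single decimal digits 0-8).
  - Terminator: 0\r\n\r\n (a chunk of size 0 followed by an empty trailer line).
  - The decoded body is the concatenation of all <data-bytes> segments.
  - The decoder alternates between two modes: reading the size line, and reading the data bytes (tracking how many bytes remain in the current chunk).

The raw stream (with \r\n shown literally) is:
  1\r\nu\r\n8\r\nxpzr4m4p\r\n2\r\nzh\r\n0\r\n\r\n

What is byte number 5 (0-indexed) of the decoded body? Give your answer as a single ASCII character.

Chunk 1: stream[0..1]='1' size=0x1=1, data at stream[3..4]='u' -> body[0..1], body so far='u'
Chunk 2: stream[6..7]='8' size=0x8=8, data at stream[9..17]='xpzr4m4p' -> body[1..9], body so far='uxpzr4m4p'
Chunk 3: stream[19..20]='2' size=0x2=2, data at stream[22..24]='zh' -> body[9..11], body so far='uxpzr4m4pzh'
Chunk 4: stream[26..27]='0' size=0 (terminator). Final body='uxpzr4m4pzh' (11 bytes)
Body byte 5 = '4'

Answer: 4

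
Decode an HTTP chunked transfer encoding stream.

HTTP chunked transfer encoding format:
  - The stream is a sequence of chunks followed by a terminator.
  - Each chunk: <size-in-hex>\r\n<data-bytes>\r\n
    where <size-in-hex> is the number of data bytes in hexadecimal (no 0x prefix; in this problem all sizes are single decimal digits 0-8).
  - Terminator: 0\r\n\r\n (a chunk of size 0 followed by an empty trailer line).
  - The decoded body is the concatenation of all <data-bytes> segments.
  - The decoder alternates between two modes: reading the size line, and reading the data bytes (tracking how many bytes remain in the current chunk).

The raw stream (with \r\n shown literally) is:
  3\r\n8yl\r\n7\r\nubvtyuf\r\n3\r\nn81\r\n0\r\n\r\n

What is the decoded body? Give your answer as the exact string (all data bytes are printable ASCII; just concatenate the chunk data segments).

Chunk 1: stream[0..1]='3' size=0x3=3, data at stream[3..6]='8yl' -> body[0..3], body so far='8yl'
Chunk 2: stream[8..9]='7' size=0x7=7, data at stream[11..18]='ubvtyuf' -> body[3..10], body so far='8ylubvtyuf'
Chunk 3: stream[20..21]='3' size=0x3=3, data at stream[23..26]='n81' -> body[10..13], body so far='8ylubvtyufn81'
Chunk 4: stream[28..29]='0' size=0 (terminator). Final body='8ylubvtyufn81' (13 bytes)

Answer: 8ylubvtyufn81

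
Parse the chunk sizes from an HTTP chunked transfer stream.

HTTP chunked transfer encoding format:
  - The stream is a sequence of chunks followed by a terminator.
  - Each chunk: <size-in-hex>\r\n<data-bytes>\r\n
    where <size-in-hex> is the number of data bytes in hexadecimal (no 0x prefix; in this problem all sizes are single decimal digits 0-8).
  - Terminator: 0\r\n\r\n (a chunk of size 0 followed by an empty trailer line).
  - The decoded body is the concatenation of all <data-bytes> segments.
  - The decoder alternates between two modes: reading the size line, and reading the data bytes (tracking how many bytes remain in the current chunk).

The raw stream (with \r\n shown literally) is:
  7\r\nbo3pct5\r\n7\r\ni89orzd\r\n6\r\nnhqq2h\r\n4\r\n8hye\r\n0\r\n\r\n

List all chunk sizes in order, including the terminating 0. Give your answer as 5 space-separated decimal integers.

Answer: 7 7 6 4 0

Derivation:
Chunk 1: stream[0..1]='7' size=0x7=7, data at stream[3..10]='bo3pct5' -> body[0..7], body so far='bo3pct5'
Chunk 2: stream[12..13]='7' size=0x7=7, data at stream[15..22]='i89orzd' -> body[7..14], body so far='bo3pct5i89orzd'
Chunk 3: stream[24..25]='6' size=0x6=6, data at stream[27..33]='nhqq2h' -> body[14..20], body so far='bo3pct5i89orzdnhqq2h'
Chunk 4: stream[35..36]='4' size=0x4=4, data at stream[38..42]='8hye' -> body[20..24], body so far='bo3pct5i89orzdnhqq2h8hye'
Chunk 5: stream[44..45]='0' size=0 (terminator). Final body='bo3pct5i89orzdnhqq2h8hye' (24 bytes)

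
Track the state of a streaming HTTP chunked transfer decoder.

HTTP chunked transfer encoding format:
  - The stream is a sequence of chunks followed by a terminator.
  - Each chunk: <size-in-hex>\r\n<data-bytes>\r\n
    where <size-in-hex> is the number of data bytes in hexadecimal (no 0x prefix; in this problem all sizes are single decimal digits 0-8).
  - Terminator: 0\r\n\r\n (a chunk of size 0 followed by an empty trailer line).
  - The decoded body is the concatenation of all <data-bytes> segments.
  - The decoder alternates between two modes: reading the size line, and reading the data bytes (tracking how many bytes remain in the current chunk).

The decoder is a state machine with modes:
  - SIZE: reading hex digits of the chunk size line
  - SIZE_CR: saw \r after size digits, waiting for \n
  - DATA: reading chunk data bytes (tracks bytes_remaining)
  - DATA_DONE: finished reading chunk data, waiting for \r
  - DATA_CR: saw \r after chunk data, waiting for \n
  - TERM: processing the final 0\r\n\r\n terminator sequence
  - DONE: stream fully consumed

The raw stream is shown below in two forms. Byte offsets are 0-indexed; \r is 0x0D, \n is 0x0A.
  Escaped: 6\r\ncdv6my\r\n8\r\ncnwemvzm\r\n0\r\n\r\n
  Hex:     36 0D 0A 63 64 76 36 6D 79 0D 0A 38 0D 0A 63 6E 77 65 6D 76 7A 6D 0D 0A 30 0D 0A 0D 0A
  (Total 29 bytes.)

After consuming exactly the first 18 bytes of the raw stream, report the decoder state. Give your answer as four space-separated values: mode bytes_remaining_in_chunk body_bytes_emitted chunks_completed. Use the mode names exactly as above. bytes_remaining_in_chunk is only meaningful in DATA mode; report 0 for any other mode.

Answer: DATA 4 10 1

Derivation:
Byte 0 = '6': mode=SIZE remaining=0 emitted=0 chunks_done=0
Byte 1 = 0x0D: mode=SIZE_CR remaining=0 emitted=0 chunks_done=0
Byte 2 = 0x0A: mode=DATA remaining=6 emitted=0 chunks_done=0
Byte 3 = 'c': mode=DATA remaining=5 emitted=1 chunks_done=0
Byte 4 = 'd': mode=DATA remaining=4 emitted=2 chunks_done=0
Byte 5 = 'v': mode=DATA remaining=3 emitted=3 chunks_done=0
Byte 6 = '6': mode=DATA remaining=2 emitted=4 chunks_done=0
Byte 7 = 'm': mode=DATA remaining=1 emitted=5 chunks_done=0
Byte 8 = 'y': mode=DATA_DONE remaining=0 emitted=6 chunks_done=0
Byte 9 = 0x0D: mode=DATA_CR remaining=0 emitted=6 chunks_done=0
Byte 10 = 0x0A: mode=SIZE remaining=0 emitted=6 chunks_done=1
Byte 11 = '8': mode=SIZE remaining=0 emitted=6 chunks_done=1
Byte 12 = 0x0D: mode=SIZE_CR remaining=0 emitted=6 chunks_done=1
Byte 13 = 0x0A: mode=DATA remaining=8 emitted=6 chunks_done=1
Byte 14 = 'c': mode=DATA remaining=7 emitted=7 chunks_done=1
Byte 15 = 'n': mode=DATA remaining=6 emitted=8 chunks_done=1
Byte 16 = 'w': mode=DATA remaining=5 emitted=9 chunks_done=1
Byte 17 = 'e': mode=DATA remaining=4 emitted=10 chunks_done=1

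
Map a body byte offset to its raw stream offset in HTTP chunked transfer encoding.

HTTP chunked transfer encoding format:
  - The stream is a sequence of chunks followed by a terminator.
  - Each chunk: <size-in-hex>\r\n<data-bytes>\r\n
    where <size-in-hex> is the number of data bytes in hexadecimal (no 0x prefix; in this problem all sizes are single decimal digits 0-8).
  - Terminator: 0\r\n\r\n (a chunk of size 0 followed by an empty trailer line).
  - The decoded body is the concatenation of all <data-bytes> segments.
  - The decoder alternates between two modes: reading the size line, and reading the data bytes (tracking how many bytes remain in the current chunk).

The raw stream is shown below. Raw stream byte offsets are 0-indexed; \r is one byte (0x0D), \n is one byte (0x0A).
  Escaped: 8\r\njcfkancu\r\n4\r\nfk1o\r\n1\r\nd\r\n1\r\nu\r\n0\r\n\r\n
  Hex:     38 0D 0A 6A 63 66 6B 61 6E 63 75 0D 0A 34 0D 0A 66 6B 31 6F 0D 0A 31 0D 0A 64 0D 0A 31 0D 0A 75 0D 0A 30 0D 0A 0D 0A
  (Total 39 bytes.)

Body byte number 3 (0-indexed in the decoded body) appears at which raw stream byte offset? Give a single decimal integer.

Chunk 1: stream[0..1]='8' size=0x8=8, data at stream[3..11]='jcfkancu' -> body[0..8], body so far='jcfkancu'
Chunk 2: stream[13..14]='4' size=0x4=4, data at stream[16..20]='fk1o' -> body[8..12], body so far='jcfkancufk1o'
Chunk 3: stream[22..23]='1' size=0x1=1, data at stream[25..26]='d' -> body[12..13], body so far='jcfkancufk1od'
Chunk 4: stream[28..29]='1' size=0x1=1, data at stream[31..32]='u' -> body[13..14], body so far='jcfkancufk1odu'
Chunk 5: stream[34..35]='0' size=0 (terminator). Final body='jcfkancufk1odu' (14 bytes)
Body byte 3 at stream offset 6

Answer: 6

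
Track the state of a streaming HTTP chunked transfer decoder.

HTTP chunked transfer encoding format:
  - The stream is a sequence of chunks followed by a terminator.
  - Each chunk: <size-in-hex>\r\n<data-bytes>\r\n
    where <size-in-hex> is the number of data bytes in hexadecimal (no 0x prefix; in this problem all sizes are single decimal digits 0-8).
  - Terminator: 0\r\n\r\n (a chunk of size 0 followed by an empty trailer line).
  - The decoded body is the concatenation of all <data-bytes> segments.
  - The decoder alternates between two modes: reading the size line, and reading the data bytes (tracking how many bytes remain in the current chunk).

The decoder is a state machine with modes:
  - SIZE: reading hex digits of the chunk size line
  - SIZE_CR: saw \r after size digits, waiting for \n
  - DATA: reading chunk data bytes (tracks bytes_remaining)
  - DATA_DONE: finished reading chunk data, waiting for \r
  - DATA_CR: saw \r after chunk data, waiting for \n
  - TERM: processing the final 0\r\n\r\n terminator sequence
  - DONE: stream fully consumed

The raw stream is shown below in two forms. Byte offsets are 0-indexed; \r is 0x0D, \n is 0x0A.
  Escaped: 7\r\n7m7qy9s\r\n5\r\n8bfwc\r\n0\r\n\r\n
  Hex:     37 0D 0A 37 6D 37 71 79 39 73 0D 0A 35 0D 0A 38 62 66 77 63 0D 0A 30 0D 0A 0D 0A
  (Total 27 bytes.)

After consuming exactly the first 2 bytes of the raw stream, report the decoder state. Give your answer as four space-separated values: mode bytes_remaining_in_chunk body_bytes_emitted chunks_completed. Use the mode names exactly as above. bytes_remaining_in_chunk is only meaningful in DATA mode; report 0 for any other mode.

Byte 0 = '7': mode=SIZE remaining=0 emitted=0 chunks_done=0
Byte 1 = 0x0D: mode=SIZE_CR remaining=0 emitted=0 chunks_done=0

Answer: SIZE_CR 0 0 0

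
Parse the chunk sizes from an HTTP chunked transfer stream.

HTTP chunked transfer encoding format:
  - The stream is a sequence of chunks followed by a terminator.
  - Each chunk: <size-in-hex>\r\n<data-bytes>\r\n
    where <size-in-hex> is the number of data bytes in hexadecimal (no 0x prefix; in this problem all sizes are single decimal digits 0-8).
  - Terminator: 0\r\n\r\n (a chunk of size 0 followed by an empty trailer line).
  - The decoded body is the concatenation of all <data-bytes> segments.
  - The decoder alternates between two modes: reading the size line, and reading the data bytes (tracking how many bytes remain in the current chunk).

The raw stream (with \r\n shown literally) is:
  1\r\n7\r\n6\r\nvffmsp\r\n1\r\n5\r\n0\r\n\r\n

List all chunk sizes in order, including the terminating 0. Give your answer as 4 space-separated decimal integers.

Chunk 1: stream[0..1]='1' size=0x1=1, data at stream[3..4]='7' -> body[0..1], body so far='7'
Chunk 2: stream[6..7]='6' size=0x6=6, data at stream[9..15]='vffmsp' -> body[1..7], body so far='7vffmsp'
Chunk 3: stream[17..18]='1' size=0x1=1, data at stream[20..21]='5' -> body[7..8], body so far='7vffmsp5'
Chunk 4: stream[23..24]='0' size=0 (terminator). Final body='7vffmsp5' (8 bytes)

Answer: 1 6 1 0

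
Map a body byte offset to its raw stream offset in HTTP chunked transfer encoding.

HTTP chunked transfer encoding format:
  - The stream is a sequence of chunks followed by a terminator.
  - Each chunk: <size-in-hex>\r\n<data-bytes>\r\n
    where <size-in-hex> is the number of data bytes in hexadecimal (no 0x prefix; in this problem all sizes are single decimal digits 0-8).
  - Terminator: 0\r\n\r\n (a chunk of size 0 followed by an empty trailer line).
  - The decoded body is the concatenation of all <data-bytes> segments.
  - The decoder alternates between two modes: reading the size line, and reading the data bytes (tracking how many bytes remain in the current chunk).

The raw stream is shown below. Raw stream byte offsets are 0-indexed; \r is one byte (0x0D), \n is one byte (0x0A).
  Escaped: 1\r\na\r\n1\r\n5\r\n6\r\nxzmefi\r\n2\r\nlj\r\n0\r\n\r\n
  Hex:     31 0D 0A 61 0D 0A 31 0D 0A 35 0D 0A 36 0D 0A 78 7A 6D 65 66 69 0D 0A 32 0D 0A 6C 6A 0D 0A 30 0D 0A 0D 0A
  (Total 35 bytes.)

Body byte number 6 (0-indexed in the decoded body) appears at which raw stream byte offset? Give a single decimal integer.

Answer: 19

Derivation:
Chunk 1: stream[0..1]='1' size=0x1=1, data at stream[3..4]='a' -> body[0..1], body so far='a'
Chunk 2: stream[6..7]='1' size=0x1=1, data at stream[9..10]='5' -> body[1..2], body so far='a5'
Chunk 3: stream[12..13]='6' size=0x6=6, data at stream[15..21]='xzmefi' -> body[2..8], body so far='a5xzmefi'
Chunk 4: stream[23..24]='2' size=0x2=2, data at stream[26..28]='lj' -> body[8..10], body so far='a5xzmefilj'
Chunk 5: stream[30..31]='0' size=0 (terminator). Final body='a5xzmefilj' (10 bytes)
Body byte 6 at stream offset 19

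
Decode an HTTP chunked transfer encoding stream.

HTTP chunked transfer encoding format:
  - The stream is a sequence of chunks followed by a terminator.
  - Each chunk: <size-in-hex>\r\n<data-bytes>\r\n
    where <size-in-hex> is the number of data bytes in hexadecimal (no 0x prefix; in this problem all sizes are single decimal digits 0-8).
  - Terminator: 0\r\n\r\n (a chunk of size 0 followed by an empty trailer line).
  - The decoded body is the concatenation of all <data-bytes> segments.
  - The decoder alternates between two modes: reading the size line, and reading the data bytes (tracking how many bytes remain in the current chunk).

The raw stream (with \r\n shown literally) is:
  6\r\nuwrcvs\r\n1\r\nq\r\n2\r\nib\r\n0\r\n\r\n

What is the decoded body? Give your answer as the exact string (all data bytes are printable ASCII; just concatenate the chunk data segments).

Answer: uwrcvsqib

Derivation:
Chunk 1: stream[0..1]='6' size=0x6=6, data at stream[3..9]='uwrcvs' -> body[0..6], body so far='uwrcvs'
Chunk 2: stream[11..12]='1' size=0x1=1, data at stream[14..15]='q' -> body[6..7], body so far='uwrcvsq'
Chunk 3: stream[17..18]='2' size=0x2=2, data at stream[20..22]='ib' -> body[7..9], body so far='uwrcvsqib'
Chunk 4: stream[24..25]='0' size=0 (terminator). Final body='uwrcvsqib' (9 bytes)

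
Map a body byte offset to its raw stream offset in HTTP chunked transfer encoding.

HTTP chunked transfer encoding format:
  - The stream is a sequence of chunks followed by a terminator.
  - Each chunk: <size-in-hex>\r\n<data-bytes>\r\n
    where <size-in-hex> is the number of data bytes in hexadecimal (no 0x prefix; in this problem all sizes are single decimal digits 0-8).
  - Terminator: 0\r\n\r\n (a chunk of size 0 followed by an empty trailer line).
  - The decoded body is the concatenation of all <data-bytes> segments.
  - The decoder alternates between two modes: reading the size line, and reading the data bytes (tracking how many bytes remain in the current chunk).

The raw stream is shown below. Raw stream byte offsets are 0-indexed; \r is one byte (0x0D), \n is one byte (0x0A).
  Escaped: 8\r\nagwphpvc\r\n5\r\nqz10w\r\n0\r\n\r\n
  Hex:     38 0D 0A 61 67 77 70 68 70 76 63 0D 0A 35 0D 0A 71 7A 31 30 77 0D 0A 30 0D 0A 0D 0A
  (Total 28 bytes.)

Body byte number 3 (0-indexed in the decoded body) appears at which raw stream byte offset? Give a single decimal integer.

Chunk 1: stream[0..1]='8' size=0x8=8, data at stream[3..11]='agwphpvc' -> body[0..8], body so far='agwphpvc'
Chunk 2: stream[13..14]='5' size=0x5=5, data at stream[16..21]='qz10w' -> body[8..13], body so far='agwphpvcqz10w'
Chunk 3: stream[23..24]='0' size=0 (terminator). Final body='agwphpvcqz10w' (13 bytes)
Body byte 3 at stream offset 6

Answer: 6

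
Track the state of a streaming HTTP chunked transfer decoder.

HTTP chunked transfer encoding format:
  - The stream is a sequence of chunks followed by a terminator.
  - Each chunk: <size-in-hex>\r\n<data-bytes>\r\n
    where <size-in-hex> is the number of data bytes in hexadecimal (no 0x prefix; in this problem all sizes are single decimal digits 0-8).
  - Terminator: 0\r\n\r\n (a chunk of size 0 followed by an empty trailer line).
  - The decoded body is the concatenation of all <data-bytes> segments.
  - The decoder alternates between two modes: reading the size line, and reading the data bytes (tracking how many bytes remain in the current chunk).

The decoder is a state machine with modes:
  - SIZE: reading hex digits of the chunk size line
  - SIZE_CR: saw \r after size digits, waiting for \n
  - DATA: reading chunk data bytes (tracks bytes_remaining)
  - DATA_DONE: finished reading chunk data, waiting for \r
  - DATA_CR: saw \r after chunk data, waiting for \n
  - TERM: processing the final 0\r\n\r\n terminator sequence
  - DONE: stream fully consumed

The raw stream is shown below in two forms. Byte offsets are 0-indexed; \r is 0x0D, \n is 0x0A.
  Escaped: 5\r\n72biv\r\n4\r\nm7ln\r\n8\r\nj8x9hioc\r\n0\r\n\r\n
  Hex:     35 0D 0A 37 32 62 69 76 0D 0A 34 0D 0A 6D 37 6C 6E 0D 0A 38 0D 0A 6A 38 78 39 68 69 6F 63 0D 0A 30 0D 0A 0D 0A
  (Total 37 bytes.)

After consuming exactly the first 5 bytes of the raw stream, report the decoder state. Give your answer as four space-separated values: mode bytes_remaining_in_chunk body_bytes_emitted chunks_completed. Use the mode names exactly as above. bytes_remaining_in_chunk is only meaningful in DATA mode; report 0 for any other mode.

Answer: DATA 3 2 0

Derivation:
Byte 0 = '5': mode=SIZE remaining=0 emitted=0 chunks_done=0
Byte 1 = 0x0D: mode=SIZE_CR remaining=0 emitted=0 chunks_done=0
Byte 2 = 0x0A: mode=DATA remaining=5 emitted=0 chunks_done=0
Byte 3 = '7': mode=DATA remaining=4 emitted=1 chunks_done=0
Byte 4 = '2': mode=DATA remaining=3 emitted=2 chunks_done=0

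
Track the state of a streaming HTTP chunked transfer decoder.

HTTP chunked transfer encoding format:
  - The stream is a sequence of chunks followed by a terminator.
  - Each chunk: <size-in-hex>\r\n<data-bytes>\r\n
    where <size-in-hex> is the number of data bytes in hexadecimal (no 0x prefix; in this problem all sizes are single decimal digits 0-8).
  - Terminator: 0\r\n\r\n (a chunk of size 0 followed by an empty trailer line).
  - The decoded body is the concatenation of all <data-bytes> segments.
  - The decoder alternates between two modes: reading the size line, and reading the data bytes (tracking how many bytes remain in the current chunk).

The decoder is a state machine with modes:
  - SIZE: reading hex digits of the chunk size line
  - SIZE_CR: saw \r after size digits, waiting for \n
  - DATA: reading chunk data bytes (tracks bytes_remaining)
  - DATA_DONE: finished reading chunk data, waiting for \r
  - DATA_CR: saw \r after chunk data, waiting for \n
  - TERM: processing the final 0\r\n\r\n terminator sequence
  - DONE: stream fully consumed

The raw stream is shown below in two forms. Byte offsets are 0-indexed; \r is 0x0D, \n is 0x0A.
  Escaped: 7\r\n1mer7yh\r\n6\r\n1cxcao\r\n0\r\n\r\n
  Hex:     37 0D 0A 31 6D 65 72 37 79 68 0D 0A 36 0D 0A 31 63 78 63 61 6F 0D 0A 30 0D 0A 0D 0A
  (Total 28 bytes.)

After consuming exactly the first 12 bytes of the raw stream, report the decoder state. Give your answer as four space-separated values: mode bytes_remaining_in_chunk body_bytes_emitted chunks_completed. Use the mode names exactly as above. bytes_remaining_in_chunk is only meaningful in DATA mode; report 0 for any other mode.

Byte 0 = '7': mode=SIZE remaining=0 emitted=0 chunks_done=0
Byte 1 = 0x0D: mode=SIZE_CR remaining=0 emitted=0 chunks_done=0
Byte 2 = 0x0A: mode=DATA remaining=7 emitted=0 chunks_done=0
Byte 3 = '1': mode=DATA remaining=6 emitted=1 chunks_done=0
Byte 4 = 'm': mode=DATA remaining=5 emitted=2 chunks_done=0
Byte 5 = 'e': mode=DATA remaining=4 emitted=3 chunks_done=0
Byte 6 = 'r': mode=DATA remaining=3 emitted=4 chunks_done=0
Byte 7 = '7': mode=DATA remaining=2 emitted=5 chunks_done=0
Byte 8 = 'y': mode=DATA remaining=1 emitted=6 chunks_done=0
Byte 9 = 'h': mode=DATA_DONE remaining=0 emitted=7 chunks_done=0
Byte 10 = 0x0D: mode=DATA_CR remaining=0 emitted=7 chunks_done=0
Byte 11 = 0x0A: mode=SIZE remaining=0 emitted=7 chunks_done=1

Answer: SIZE 0 7 1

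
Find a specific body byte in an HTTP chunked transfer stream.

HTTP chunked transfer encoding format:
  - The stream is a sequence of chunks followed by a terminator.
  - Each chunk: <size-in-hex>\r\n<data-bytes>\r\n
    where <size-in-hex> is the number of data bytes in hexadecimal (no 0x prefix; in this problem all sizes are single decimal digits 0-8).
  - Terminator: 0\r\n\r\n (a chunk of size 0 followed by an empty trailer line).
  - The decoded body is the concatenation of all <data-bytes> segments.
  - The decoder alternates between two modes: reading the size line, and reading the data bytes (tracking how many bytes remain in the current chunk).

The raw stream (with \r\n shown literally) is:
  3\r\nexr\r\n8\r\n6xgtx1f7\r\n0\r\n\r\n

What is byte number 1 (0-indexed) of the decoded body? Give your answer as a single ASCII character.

Chunk 1: stream[0..1]='3' size=0x3=3, data at stream[3..6]='exr' -> body[0..3], body so far='exr'
Chunk 2: stream[8..9]='8' size=0x8=8, data at stream[11..19]='6xgtx1f7' -> body[3..11], body so far='exr6xgtx1f7'
Chunk 3: stream[21..22]='0' size=0 (terminator). Final body='exr6xgtx1f7' (11 bytes)
Body byte 1 = 'x'

Answer: x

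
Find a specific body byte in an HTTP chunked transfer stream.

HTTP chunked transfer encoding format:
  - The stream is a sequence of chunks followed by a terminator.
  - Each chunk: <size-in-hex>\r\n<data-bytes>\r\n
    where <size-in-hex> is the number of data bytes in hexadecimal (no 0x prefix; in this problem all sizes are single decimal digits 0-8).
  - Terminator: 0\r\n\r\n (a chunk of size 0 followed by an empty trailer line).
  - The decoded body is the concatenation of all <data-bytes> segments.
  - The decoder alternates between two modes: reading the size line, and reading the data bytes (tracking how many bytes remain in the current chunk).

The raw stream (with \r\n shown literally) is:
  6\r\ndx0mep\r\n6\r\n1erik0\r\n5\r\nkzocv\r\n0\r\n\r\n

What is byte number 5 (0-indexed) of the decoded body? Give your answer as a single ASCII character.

Answer: p

Derivation:
Chunk 1: stream[0..1]='6' size=0x6=6, data at stream[3..9]='dx0mep' -> body[0..6], body so far='dx0mep'
Chunk 2: stream[11..12]='6' size=0x6=6, data at stream[14..20]='1erik0' -> body[6..12], body so far='dx0mep1erik0'
Chunk 3: stream[22..23]='5' size=0x5=5, data at stream[25..30]='kzocv' -> body[12..17], body so far='dx0mep1erik0kzocv'
Chunk 4: stream[32..33]='0' size=0 (terminator). Final body='dx0mep1erik0kzocv' (17 bytes)
Body byte 5 = 'p'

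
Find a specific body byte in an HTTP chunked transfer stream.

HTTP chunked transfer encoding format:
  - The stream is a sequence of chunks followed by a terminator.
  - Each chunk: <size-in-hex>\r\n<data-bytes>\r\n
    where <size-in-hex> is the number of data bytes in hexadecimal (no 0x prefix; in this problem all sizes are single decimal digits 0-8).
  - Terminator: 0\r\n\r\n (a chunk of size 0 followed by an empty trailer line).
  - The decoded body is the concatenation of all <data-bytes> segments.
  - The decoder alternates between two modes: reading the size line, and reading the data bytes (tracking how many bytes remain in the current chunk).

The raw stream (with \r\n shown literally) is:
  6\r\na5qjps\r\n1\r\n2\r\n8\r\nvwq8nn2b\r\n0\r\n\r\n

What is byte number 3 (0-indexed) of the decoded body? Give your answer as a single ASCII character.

Chunk 1: stream[0..1]='6' size=0x6=6, data at stream[3..9]='a5qjps' -> body[0..6], body so far='a5qjps'
Chunk 2: stream[11..12]='1' size=0x1=1, data at stream[14..15]='2' -> body[6..7], body so far='a5qjps2'
Chunk 3: stream[17..18]='8' size=0x8=8, data at stream[20..28]='vwq8nn2b' -> body[7..15], body so far='a5qjps2vwq8nn2b'
Chunk 4: stream[30..31]='0' size=0 (terminator). Final body='a5qjps2vwq8nn2b' (15 bytes)
Body byte 3 = 'j'

Answer: j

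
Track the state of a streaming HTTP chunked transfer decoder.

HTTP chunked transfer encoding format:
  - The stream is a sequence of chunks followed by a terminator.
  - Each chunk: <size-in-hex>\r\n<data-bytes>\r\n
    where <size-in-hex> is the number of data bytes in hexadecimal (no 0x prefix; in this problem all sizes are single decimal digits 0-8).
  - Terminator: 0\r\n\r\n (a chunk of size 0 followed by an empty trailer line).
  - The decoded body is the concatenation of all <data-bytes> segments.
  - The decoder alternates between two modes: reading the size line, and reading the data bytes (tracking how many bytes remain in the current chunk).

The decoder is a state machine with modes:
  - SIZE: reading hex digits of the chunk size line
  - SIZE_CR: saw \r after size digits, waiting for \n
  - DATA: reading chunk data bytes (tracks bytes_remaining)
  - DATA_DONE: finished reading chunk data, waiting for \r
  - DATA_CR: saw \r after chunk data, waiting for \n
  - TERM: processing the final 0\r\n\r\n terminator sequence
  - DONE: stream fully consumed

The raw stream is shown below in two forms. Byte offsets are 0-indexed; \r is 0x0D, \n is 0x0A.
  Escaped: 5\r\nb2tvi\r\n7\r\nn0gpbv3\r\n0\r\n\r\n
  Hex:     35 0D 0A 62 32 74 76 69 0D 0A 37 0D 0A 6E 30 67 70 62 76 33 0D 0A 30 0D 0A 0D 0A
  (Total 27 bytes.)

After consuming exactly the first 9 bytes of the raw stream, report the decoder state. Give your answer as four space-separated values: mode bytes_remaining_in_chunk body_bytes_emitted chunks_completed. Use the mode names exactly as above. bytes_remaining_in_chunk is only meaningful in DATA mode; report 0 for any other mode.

Byte 0 = '5': mode=SIZE remaining=0 emitted=0 chunks_done=0
Byte 1 = 0x0D: mode=SIZE_CR remaining=0 emitted=0 chunks_done=0
Byte 2 = 0x0A: mode=DATA remaining=5 emitted=0 chunks_done=0
Byte 3 = 'b': mode=DATA remaining=4 emitted=1 chunks_done=0
Byte 4 = '2': mode=DATA remaining=3 emitted=2 chunks_done=0
Byte 5 = 't': mode=DATA remaining=2 emitted=3 chunks_done=0
Byte 6 = 'v': mode=DATA remaining=1 emitted=4 chunks_done=0
Byte 7 = 'i': mode=DATA_DONE remaining=0 emitted=5 chunks_done=0
Byte 8 = 0x0D: mode=DATA_CR remaining=0 emitted=5 chunks_done=0

Answer: DATA_CR 0 5 0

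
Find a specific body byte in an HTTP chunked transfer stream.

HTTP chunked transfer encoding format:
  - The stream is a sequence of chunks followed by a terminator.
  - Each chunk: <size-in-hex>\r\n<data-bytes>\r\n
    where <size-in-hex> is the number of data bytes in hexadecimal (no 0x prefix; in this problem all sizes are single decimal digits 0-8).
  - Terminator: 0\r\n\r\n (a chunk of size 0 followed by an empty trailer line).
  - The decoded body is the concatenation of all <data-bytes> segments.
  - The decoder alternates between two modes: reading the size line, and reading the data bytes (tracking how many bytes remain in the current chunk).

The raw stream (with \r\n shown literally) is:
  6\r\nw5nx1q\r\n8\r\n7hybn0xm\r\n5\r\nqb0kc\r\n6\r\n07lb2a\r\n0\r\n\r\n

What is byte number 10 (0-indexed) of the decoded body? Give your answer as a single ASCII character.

Answer: n

Derivation:
Chunk 1: stream[0..1]='6' size=0x6=6, data at stream[3..9]='w5nx1q' -> body[0..6], body so far='w5nx1q'
Chunk 2: stream[11..12]='8' size=0x8=8, data at stream[14..22]='7hybn0xm' -> body[6..14], body so far='w5nx1q7hybn0xm'
Chunk 3: stream[24..25]='5' size=0x5=5, data at stream[27..32]='qb0kc' -> body[14..19], body so far='w5nx1q7hybn0xmqb0kc'
Chunk 4: stream[34..35]='6' size=0x6=6, data at stream[37..43]='07lb2a' -> body[19..25], body so far='w5nx1q7hybn0xmqb0kc07lb2a'
Chunk 5: stream[45..46]='0' size=0 (terminator). Final body='w5nx1q7hybn0xmqb0kc07lb2a' (25 bytes)
Body byte 10 = 'n'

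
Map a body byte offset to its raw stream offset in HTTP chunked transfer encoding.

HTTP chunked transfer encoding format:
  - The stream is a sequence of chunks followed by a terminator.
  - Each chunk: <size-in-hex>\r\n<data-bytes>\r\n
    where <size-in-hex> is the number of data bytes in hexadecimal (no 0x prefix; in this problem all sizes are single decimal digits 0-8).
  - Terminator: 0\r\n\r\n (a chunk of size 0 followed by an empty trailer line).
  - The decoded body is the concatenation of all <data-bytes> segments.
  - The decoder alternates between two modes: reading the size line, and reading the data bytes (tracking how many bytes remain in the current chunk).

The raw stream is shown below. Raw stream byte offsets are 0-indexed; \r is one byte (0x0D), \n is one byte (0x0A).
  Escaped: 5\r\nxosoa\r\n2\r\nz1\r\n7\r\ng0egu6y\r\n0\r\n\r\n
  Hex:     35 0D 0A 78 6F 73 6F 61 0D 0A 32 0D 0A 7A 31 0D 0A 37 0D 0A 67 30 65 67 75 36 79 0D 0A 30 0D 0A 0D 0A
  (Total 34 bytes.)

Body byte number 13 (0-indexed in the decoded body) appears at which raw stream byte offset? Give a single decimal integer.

Chunk 1: stream[0..1]='5' size=0x5=5, data at stream[3..8]='xosoa' -> body[0..5], body so far='xosoa'
Chunk 2: stream[10..11]='2' size=0x2=2, data at stream[13..15]='z1' -> body[5..7], body so far='xosoaz1'
Chunk 3: stream[17..18]='7' size=0x7=7, data at stream[20..27]='g0egu6y' -> body[7..14], body so far='xosoaz1g0egu6y'
Chunk 4: stream[29..30]='0' size=0 (terminator). Final body='xosoaz1g0egu6y' (14 bytes)
Body byte 13 at stream offset 26

Answer: 26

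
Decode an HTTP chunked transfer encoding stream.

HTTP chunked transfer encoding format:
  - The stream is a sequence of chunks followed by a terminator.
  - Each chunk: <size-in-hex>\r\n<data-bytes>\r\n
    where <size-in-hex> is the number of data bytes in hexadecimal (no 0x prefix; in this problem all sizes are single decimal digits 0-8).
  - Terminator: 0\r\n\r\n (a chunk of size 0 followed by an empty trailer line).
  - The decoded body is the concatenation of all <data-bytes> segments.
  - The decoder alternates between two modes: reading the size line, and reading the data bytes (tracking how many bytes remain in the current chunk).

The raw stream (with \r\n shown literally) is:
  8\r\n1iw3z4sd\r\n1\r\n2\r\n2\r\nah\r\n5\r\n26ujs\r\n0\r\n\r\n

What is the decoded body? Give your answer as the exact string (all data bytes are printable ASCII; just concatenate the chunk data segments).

Chunk 1: stream[0..1]='8' size=0x8=8, data at stream[3..11]='1iw3z4sd' -> body[0..8], body so far='1iw3z4sd'
Chunk 2: stream[13..14]='1' size=0x1=1, data at stream[16..17]='2' -> body[8..9], body so far='1iw3z4sd2'
Chunk 3: stream[19..20]='2' size=0x2=2, data at stream[22..24]='ah' -> body[9..11], body so far='1iw3z4sd2ah'
Chunk 4: stream[26..27]='5' size=0x5=5, data at stream[29..34]='26ujs' -> body[11..16], body so far='1iw3z4sd2ah26ujs'
Chunk 5: stream[36..37]='0' size=0 (terminator). Final body='1iw3z4sd2ah26ujs' (16 bytes)

Answer: 1iw3z4sd2ah26ujs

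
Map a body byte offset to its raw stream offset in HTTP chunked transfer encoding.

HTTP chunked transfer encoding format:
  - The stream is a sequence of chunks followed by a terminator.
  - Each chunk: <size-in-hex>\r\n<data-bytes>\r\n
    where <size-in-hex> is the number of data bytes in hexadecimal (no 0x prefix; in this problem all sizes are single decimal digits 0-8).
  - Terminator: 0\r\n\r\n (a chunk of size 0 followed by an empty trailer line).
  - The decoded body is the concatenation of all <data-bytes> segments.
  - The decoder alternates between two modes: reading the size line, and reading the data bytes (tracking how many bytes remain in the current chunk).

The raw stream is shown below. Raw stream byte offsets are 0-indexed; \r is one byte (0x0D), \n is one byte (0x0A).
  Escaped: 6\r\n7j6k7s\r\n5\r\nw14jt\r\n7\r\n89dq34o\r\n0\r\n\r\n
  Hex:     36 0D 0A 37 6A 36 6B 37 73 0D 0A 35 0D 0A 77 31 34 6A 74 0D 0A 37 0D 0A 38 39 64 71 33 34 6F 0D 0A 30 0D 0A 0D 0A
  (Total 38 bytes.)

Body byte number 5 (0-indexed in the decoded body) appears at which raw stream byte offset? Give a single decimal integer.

Answer: 8

Derivation:
Chunk 1: stream[0..1]='6' size=0x6=6, data at stream[3..9]='7j6k7s' -> body[0..6], body so far='7j6k7s'
Chunk 2: stream[11..12]='5' size=0x5=5, data at stream[14..19]='w14jt' -> body[6..11], body so far='7j6k7sw14jt'
Chunk 3: stream[21..22]='7' size=0x7=7, data at stream[24..31]='89dq34o' -> body[11..18], body so far='7j6k7sw14jt89dq34o'
Chunk 4: stream[33..34]='0' size=0 (terminator). Final body='7j6k7sw14jt89dq34o' (18 bytes)
Body byte 5 at stream offset 8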